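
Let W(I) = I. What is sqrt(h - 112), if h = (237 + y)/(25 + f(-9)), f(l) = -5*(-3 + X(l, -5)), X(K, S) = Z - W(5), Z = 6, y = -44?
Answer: I*sqrt(130445)/35 ≈ 10.319*I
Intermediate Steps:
X(K, S) = 1 (X(K, S) = 6 - 1*5 = 6 - 5 = 1)
f(l) = 10 (f(l) = -5*(-3 + 1) = -5*(-2) = 10)
h = 193/35 (h = (237 - 44)/(25 + 10) = 193/35 ≈ 5.5143)
sqrt(h - 112) = sqrt(193/35 - 112) = sqrt(-3727/35) = I*sqrt(130445)/35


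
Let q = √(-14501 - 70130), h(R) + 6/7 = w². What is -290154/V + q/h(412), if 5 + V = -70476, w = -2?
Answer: 290154/70481 + 7*I*√84631/22 ≈ 4.1168 + 92.564*I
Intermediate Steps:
h(R) = 22/7 (h(R) = -6/7 + (-2)² = -6/7 + 4 = 22/7)
V = -70481 (V = -5 - 70476 = -70481)
q = I*√84631 (q = √(-84631) = I*√84631 ≈ 290.91*I)
-290154/V + q/h(412) = -290154/(-70481) + (I*√84631)/(22/7) = -290154*(-1/70481) + (I*√84631)*(7/22) = 290154/70481 + 7*I*√84631/22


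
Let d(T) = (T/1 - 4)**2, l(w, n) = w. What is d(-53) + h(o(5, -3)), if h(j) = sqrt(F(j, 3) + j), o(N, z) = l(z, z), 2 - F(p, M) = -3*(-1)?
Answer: 3249 + 2*I ≈ 3249.0 + 2.0*I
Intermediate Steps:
F(p, M) = -1 (F(p, M) = 2 - (-3)*(-1) = 2 - 1*3 = 2 - 3 = -1)
o(N, z) = z
d(T) = (-4 + T)**2 (d(T) = (T*1 - 4)**2 = (T - 4)**2 = (-4 + T)**2)
h(j) = sqrt(-1 + j)
d(-53) + h(o(5, -3)) = (-4 - 53)**2 + sqrt(-1 - 3) = (-57)**2 + sqrt(-4) = 3249 + 2*I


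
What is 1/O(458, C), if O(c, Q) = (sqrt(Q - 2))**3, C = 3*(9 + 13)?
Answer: 1/512 ≈ 0.0019531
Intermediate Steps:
C = 66 (C = 3*22 = 66)
O(c, Q) = (-2 + Q)**(3/2) (O(c, Q) = (sqrt(-2 + Q))**3 = (-2 + Q)**(3/2))
1/O(458, C) = 1/((-2 + 66)**(3/2)) = 1/(64**(3/2)) = 1/512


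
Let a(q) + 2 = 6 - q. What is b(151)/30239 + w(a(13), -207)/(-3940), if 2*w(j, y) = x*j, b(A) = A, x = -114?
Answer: -14917667/119141660 ≈ -0.12521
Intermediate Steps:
a(q) = 4 - q (a(q) = -2 + (6 - q) = 4 - q)
w(j, y) = -57*j (w(j, y) = (-114*j)/2 = -57*j)
b(151)/30239 + w(a(13), -207)/(-3940) = 151/30239 - 57*(4 - 1*13)/(-3940) = 151*(1/30239) - 57*(4 - 13)*(-1/3940) = 151/30239 - 57*(-9)*(-1/3940) = 151/30239 + 513*(-1/3940) = 151/30239 - 513/3940 = -14917667/119141660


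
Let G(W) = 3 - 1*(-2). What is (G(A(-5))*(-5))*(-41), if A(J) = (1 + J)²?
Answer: 1025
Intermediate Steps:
G(W) = 5 (G(W) = 3 + 2 = 5)
(G(A(-5))*(-5))*(-41) = (5*(-5))*(-41) = -25*(-41) = 1025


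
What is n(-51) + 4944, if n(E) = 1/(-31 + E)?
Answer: 405407/82 ≈ 4944.0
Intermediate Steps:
n(-51) + 4944 = 1/(-31 - 51) + 4944 = 1/(-82) + 4944 = -1/82 + 4944 = 405407/82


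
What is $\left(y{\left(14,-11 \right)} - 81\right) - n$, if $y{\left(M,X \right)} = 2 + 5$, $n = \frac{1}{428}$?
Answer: $- \frac{31673}{428} \approx -74.002$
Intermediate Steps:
$n = \frac{1}{428} \approx 0.0023364$
$y{\left(M,X \right)} = 7$
$\left(y{\left(14,-11 \right)} - 81\right) - n = \left(7 - 81\right) - \frac{1}{428} = -74 - \frac{1}{428} = - \frac{31673}{428}$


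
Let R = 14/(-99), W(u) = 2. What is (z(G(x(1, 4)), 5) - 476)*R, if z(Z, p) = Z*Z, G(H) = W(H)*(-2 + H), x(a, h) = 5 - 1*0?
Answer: 560/9 ≈ 62.222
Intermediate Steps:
x(a, h) = 5 (x(a, h) = 5 + 0 = 5)
R = -14/99 (R = 14*(-1/99) = -14/99 ≈ -0.14141)
G(H) = -4 + 2*H (G(H) = 2*(-2 + H) = -4 + 2*H)
z(Z, p) = Z²
(z(G(x(1, 4)), 5) - 476)*R = ((-4 + 2*5)² - 476)*(-14/99) = ((-4 + 10)² - 476)*(-14/99) = (6² - 476)*(-14/99) = (36 - 476)*(-14/99) = -440*(-14/99) = 560/9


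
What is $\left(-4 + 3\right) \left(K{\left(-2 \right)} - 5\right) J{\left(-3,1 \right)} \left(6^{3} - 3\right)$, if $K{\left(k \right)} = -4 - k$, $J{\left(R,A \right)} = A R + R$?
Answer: $-8946$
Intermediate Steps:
$J{\left(R,A \right)} = R + A R$
$\left(-4 + 3\right) \left(K{\left(-2 \right)} - 5\right) J{\left(-3,1 \right)} \left(6^{3} - 3\right) = \left(-4 + 3\right) \left(\left(-4 - -2\right) - 5\right) \left(- 3 \left(1 + 1\right)\right) \left(6^{3} - 3\right) = - (\left(-4 + 2\right) - 5) \left(\left(-3\right) 2\right) \left(216 - 3\right) = - (-2 - 5) \left(-6\right) 213 = \left(-1\right) \left(-7\right) \left(-6\right) 213 = 7 \left(-6\right) 213 = \left(-42\right) 213 = -8946$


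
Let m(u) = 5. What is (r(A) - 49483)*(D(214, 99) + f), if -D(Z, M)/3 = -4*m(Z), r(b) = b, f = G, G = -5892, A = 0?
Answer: 288584856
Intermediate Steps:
f = -5892
D(Z, M) = 60 (D(Z, M) = -(-12)*5 = -3*(-20) = 60)
(r(A) - 49483)*(D(214, 99) + f) = (0 - 49483)*(60 - 5892) = -49483*(-5832) = 288584856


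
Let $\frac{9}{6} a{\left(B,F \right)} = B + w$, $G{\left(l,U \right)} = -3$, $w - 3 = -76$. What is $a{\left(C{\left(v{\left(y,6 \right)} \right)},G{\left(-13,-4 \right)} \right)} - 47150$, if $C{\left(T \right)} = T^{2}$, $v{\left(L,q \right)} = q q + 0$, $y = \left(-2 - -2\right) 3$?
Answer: $- \frac{139004}{3} \approx -46335.0$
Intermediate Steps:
$w = -73$ ($w = 3 - 76 = -73$)
$y = 0$ ($y = \left(-2 + 2\right) 3 = 0 \cdot 3 = 0$)
$v{\left(L,q \right)} = q^{2}$ ($v{\left(L,q \right)} = q^{2} + 0 = q^{2}$)
$a{\left(B,F \right)} = - \frac{146}{3} + \frac{2 B}{3}$ ($a{\left(B,F \right)} = \frac{2 \left(B - 73\right)}{3} = \frac{2 \left(-73 + B\right)}{3} = - \frac{146}{3} + \frac{2 B}{3}$)
$a{\left(C{\left(v{\left(y,6 \right)} \right)},G{\left(-13,-4 \right)} \right)} - 47150 = \left(- \frac{146}{3} + \frac{2 \left(6^{2}\right)^{2}}{3}\right) - 47150 = \left(- \frac{146}{3} + \frac{2 \cdot 36^{2}}{3}\right) - 47150 = \left(- \frac{146}{3} + \frac{2}{3} \cdot 1296\right) - 47150 = \left(- \frac{146}{3} + 864\right) - 47150 = \frac{2446}{3} - 47150 = - \frac{139004}{3}$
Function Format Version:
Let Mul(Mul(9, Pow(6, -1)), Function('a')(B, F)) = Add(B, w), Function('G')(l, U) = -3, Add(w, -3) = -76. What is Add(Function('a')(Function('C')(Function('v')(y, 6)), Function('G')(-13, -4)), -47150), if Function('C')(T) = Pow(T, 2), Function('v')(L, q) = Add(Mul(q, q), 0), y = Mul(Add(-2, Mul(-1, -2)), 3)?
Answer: Rational(-139004, 3) ≈ -46335.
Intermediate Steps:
w = -73 (w = Add(3, -76) = -73)
y = 0 (y = Mul(Add(-2, 2), 3) = Mul(0, 3) = 0)
Function('v')(L, q) = Pow(q, 2) (Function('v')(L, q) = Add(Pow(q, 2), 0) = Pow(q, 2))
Function('a')(B, F) = Add(Rational(-146, 3), Mul(Rational(2, 3), B)) (Function('a')(B, F) = Mul(Rational(2, 3), Add(B, -73)) = Mul(Rational(2, 3), Add(-73, B)) = Add(Rational(-146, 3), Mul(Rational(2, 3), B)))
Add(Function('a')(Function('C')(Function('v')(y, 6)), Function('G')(-13, -4)), -47150) = Add(Add(Rational(-146, 3), Mul(Rational(2, 3), Pow(Pow(6, 2), 2))), -47150) = Add(Add(Rational(-146, 3), Mul(Rational(2, 3), Pow(36, 2))), -47150) = Add(Add(Rational(-146, 3), Mul(Rational(2, 3), 1296)), -47150) = Add(Add(Rational(-146, 3), 864), -47150) = Add(Rational(2446, 3), -47150) = Rational(-139004, 3)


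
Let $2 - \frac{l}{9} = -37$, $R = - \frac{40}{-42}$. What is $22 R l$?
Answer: $\frac{51480}{7} \approx 7354.3$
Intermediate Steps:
$R = \frac{20}{21}$ ($R = \left(-40\right) \left(- \frac{1}{42}\right) = \frac{20}{21} \approx 0.95238$)
$l = 351$ ($l = 18 - -333 = 18 + 333 = 351$)
$22 R l = 22 \cdot \frac{20}{21} \cdot 351 = \frac{440}{21} \cdot 351 = \frac{51480}{7}$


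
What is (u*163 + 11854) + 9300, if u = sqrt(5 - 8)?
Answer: 21154 + 163*I*sqrt(3) ≈ 21154.0 + 282.32*I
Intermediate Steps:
u = I*sqrt(3) (u = sqrt(-3) = I*sqrt(3) ≈ 1.732*I)
(u*163 + 11854) + 9300 = ((I*sqrt(3))*163 + 11854) + 9300 = (163*I*sqrt(3) + 11854) + 9300 = (11854 + 163*I*sqrt(3)) + 9300 = 21154 + 163*I*sqrt(3)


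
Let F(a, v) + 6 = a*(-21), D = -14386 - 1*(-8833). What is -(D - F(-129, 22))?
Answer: 8256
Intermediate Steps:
D = -5553 (D = -14386 + 8833 = -5553)
F(a, v) = -6 - 21*a (F(a, v) = -6 + a*(-21) = -6 - 21*a)
-(D - F(-129, 22)) = -(-5553 - (-6 - 21*(-129))) = -(-5553 - (-6 + 2709)) = -(-5553 - 1*2703) = -(-5553 - 2703) = -1*(-8256) = 8256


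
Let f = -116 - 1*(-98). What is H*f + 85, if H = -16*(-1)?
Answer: -203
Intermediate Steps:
H = 16
f = -18 (f = -116 + 98 = -18)
H*f + 85 = 16*(-18) + 85 = -288 + 85 = -203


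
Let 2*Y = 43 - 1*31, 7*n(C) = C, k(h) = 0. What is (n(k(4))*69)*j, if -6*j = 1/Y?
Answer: 0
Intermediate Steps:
n(C) = C/7
Y = 6 (Y = (43 - 1*31)/2 = (43 - 31)/2 = (1/2)*12 = 6)
j = -1/36 (j = -1/6/6 = -1/6*1/6 = -1/36 ≈ -0.027778)
(n(k(4))*69)*j = (((1/7)*0)*69)*(-1/36) = (0*69)*(-1/36) = 0*(-1/36) = 0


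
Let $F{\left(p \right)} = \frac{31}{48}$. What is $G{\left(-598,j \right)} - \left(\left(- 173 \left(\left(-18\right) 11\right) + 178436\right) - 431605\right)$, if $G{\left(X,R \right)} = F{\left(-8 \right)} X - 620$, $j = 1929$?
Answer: $\frac{5229811}{24} \approx 2.1791 \cdot 10^{5}$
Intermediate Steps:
$F{\left(p \right)} = \frac{31}{48}$ ($F{\left(p \right)} = 31 \cdot \frac{1}{48} = \frac{31}{48}$)
$G{\left(X,R \right)} = -620 + \frac{31 X}{48}$ ($G{\left(X,R \right)} = \frac{31 X}{48} - 620 = -620 + \frac{31 X}{48}$)
$G{\left(-598,j \right)} - \left(\left(- 173 \left(\left(-18\right) 11\right) + 178436\right) - 431605\right) = \left(-620 + \frac{31}{48} \left(-598\right)\right) - \left(\left(- 173 \left(\left(-18\right) 11\right) + 178436\right) - 431605\right) = \left(-620 - \frac{9269}{24}\right) - \left(\left(\left(-173\right) \left(-198\right) + 178436\right) - 431605\right) = - \frac{24149}{24} - \left(\left(34254 + 178436\right) - 431605\right) = - \frac{24149}{24} - \left(212690 - 431605\right) = - \frac{24149}{24} - -218915 = - \frac{24149}{24} + 218915 = \frac{5229811}{24}$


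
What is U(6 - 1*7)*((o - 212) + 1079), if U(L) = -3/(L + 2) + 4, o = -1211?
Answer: -344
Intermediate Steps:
U(L) = 4 - 3/(2 + L) (U(L) = -3/(2 + L) + 4 = 4 - 3/(2 + L))
U(6 - 1*7)*((o - 212) + 1079) = ((5 + 4*(6 - 1*7))/(2 + (6 - 1*7)))*((-1211 - 212) + 1079) = ((5 + 4*(6 - 7))/(2 + (6 - 7)))*(-1423 + 1079) = ((5 + 4*(-1))/(2 - 1))*(-344) = ((5 - 4)/1)*(-344) = (1*1)*(-344) = 1*(-344) = -344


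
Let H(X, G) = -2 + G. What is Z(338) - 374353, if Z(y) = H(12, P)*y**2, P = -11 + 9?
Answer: -831329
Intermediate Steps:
P = -2
Z(y) = -4*y**2 (Z(y) = (-2 - 2)*y**2 = -4*y**2)
Z(338) - 374353 = -4*338**2 - 374353 = -4*114244 - 374353 = -456976 - 374353 = -831329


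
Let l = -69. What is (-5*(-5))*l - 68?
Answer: -1793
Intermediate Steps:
(-5*(-5))*l - 68 = -5*(-5)*(-69) - 68 = 25*(-69) - 68 = -1725 - 68 = -1793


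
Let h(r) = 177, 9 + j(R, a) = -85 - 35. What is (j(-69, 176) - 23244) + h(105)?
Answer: -23196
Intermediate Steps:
j(R, a) = -129 (j(R, a) = -9 + (-85 - 35) = -9 - 120 = -129)
(j(-69, 176) - 23244) + h(105) = (-129 - 23244) + 177 = -23373 + 177 = -23196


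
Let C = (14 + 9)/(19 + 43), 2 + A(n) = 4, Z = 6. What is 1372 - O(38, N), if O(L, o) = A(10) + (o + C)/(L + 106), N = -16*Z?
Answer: 12237289/8928 ≈ 1370.7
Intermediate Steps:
A(n) = 2 (A(n) = -2 + 4 = 2)
C = 23/62 ≈ 0.37097
N = -96 (N = -16*6 = -96)
O(L, o) = 2 + (23/62 + o)/(106 + L) (O(L, o) = 2 + (o + 23/62)/(L + 106) = 2 + (23/62 + o)/(106 + L))
1372 - O(38, N) = 1372 - (13167/62 - 96 + 2*38)/(106 + 38) = 1372 - (13167/62 - 96 + 76)/144 = 1372 - 11927/(144*62) = 1372 - 1*11927/8928 = 1372 - 11927/8928 = 12237289/8928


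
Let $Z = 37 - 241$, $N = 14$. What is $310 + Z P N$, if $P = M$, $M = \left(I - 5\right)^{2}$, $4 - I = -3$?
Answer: $-11114$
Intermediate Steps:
$I = 7$ ($I = 4 - -3 = 4 + 3 = 7$)
$M = 4$ ($M = \left(7 - 5\right)^{2} = 2^{2} = 4$)
$P = 4$
$Z = -204$ ($Z = 37 - 241 = -204$)
$310 + Z P N = 310 - 204 \cdot 4 \cdot 14 = 310 - 11424 = -11114$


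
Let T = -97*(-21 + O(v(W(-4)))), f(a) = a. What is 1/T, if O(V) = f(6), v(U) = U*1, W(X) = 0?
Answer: 1/1455 ≈ 0.00068729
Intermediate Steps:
v(U) = U
O(V) = 6
T = 1455 (T = -97*(-21 + 6) = -97*(-15) = 1455)
1/T = 1/1455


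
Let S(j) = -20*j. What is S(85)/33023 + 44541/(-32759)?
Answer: -1526567743/1081800457 ≈ -1.4111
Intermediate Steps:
S(85)/33023 + 44541/(-32759) = -20*85/33023 + 44541/(-32759) = -1700*1/33023 + 44541*(-1/32759) = -1700/33023 - 44541/32759 = -1526567743/1081800457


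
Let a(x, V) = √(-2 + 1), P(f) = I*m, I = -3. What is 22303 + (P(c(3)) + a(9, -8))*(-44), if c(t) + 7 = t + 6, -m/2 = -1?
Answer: 22567 - 44*I ≈ 22567.0 - 44.0*I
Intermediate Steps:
m = 2 (m = -2*(-1) = 2)
c(t) = -1 + t (c(t) = -7 + (t + 6) = -7 + (6 + t) = -1 + t)
P(f) = -6 (P(f) = -3*2 = -6)
a(x, V) = I (a(x, V) = √(-1) = I)
22303 + (P(c(3)) + a(9, -8))*(-44) = 22303 + (-6 + I)*(-44) = 22303 + (264 - 44*I) = 22567 - 44*I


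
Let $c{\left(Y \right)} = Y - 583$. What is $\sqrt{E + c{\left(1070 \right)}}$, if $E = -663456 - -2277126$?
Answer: $\sqrt{1614157} \approx 1270.5$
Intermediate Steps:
$E = 1613670$ ($E = -663456 + 2277126 = 1613670$)
$c{\left(Y \right)} = -583 + Y$ ($c{\left(Y \right)} = Y - 583 = -583 + Y$)
$\sqrt{E + c{\left(1070 \right)}} = \sqrt{1613670 + \left(-583 + 1070\right)} = \sqrt{1613670 + 487} = \sqrt{1614157}$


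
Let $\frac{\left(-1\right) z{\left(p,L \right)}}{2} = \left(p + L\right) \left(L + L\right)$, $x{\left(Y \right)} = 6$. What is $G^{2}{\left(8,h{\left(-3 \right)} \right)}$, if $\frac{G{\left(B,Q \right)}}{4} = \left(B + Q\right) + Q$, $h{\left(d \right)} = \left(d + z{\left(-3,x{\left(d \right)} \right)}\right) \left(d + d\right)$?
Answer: $13191424$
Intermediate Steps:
$z{\left(p,L \right)} = - 4 L \left(L + p\right)$ ($z{\left(p,L \right)} = - 2 \left(p + L\right) \left(L + L\right) = - 2 \left(L + p\right) 2 L = - 2 \cdot 2 L \left(L + p\right) = - 4 L \left(L + p\right)$)
$h{\left(d \right)} = 2 d \left(-72 + d\right)$ ($h{\left(d \right)} = \left(d - 24 \left(6 - 3\right)\right) \left(d + d\right) = \left(d - 24 \cdot 3\right) 2 d = \left(d - 72\right) 2 d = \left(-72 + d\right) 2 d = 2 d \left(-72 + d\right)$)
$G{\left(B,Q \right)} = 4 B + 8 Q$ ($G{\left(B,Q \right)} = 4 \left(\left(B + Q\right) + Q\right) = 4 \left(B + 2 Q\right) = 4 B + 8 Q$)
$G^{2}{\left(8,h{\left(-3 \right)} \right)} = \left(4 \cdot 8 + 8 \cdot 2 \left(-3\right) \left(-72 - 3\right)\right)^{2} = \left(32 + 8 \cdot 2 \left(-3\right) \left(-75\right)\right)^{2} = \left(32 + 8 \cdot 450\right)^{2} = \left(32 + 3600\right)^{2} = 3632^{2} = 13191424$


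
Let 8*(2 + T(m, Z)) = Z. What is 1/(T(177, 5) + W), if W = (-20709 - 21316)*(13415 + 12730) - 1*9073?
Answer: -8/8790021595 ≈ -9.1012e-10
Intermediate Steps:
T(m, Z) = -2 + Z/8
W = -1098752698 (W = -42025*26145 - 9073 = -1098743625 - 9073 = -1098752698)
1/(T(177, 5) + W) = 1/((-2 + (⅛)*5) - 1098752698) = 1/((-2 + 5/8) - 1098752698) = 1/(-11/8 - 1098752698) = 1/(-8790021595/8) = -8/8790021595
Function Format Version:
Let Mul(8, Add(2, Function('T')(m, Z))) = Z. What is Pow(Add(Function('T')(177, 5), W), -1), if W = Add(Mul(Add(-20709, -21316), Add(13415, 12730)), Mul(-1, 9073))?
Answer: Rational(-8, 8790021595) ≈ -9.1012e-10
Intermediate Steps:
Function('T')(m, Z) = Add(-2, Mul(Rational(1, 8), Z))
W = -1098752698 (W = Add(Mul(-42025, 26145), -9073) = Add(-1098743625, -9073) = -1098752698)
Pow(Add(Function('T')(177, 5), W), -1) = Pow(Add(Add(-2, Mul(Rational(1, 8), 5)), -1098752698), -1) = Pow(Add(Add(-2, Rational(5, 8)), -1098752698), -1) = Pow(Add(Rational(-11, 8), -1098752698), -1) = Pow(Rational(-8790021595, 8), -1) = Rational(-8, 8790021595)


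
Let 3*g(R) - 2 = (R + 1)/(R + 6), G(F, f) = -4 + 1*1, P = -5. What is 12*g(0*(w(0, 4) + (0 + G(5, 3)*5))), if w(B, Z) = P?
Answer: 26/3 ≈ 8.6667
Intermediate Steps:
w(B, Z) = -5
G(F, f) = -3 (G(F, f) = -4 + 1 = -3)
g(R) = ⅔ + (1 + R)/(3*(6 + R)) (g(R) = ⅔ + ((R + 1)/(R + 6))/3 = ⅔ + ((1 + R)/(6 + R))/3 = ⅔ + (1 + R)/(3*(6 + R)))
12*g(0*(w(0, 4) + (0 + G(5, 3)*5))) = 12*((13/3 + 0*(-5 + (0 - 3*5)))/(6 + 0*(-5 + (0 - 3*5)))) = 12*((13/3 + 0*(-5 + (0 - 15)))/(6 + 0*(-5 + (0 - 15)))) = 12*((13/3 + 0*(-5 - 15))/(6 + 0*(-5 - 15))) = 12*((13/3 + 0*(-20))/(6 + 0*(-20))) = 12*((13/3 + 0)/(6 + 0)) = 12*((13/3)/6) = 12*((⅙)*(13/3)) = 12*(13/18) = 26/3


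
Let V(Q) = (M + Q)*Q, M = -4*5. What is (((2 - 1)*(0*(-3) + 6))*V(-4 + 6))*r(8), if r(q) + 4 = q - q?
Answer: 864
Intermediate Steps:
r(q) = -4 (r(q) = -4 + (q - q) = -4 + 0 = -4)
M = -20
V(Q) = Q*(-20 + Q) (V(Q) = (-20 + Q)*Q = Q*(-20 + Q))
(((2 - 1)*(0*(-3) + 6))*V(-4 + 6))*r(8) = (((2 - 1)*(0*(-3) + 6))*((-4 + 6)*(-20 + (-4 + 6))))*(-4) = ((1*(0 + 6))*(2*(-20 + 2)))*(-4) = ((1*6)*(2*(-18)))*(-4) = (6*(-36))*(-4) = -216*(-4) = 864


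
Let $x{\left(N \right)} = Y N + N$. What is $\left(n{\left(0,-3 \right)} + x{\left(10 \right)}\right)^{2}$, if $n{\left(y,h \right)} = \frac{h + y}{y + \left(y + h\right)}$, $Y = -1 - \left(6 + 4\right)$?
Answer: $9801$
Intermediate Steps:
$Y = -11$ ($Y = -1 - 10 = -11$)
$x{\left(N \right)} = - 10 N$ ($x{\left(N \right)} = - 11 N + N = - 10 N$)
$n{\left(y,h \right)} = \frac{h + y}{h + 2 y}$ ($n{\left(y,h \right)} = \frac{h + y}{y + \left(h + y\right)} = \frac{h + y}{h + 2 y}$)
$\left(n{\left(0,-3 \right)} + x{\left(10 \right)}\right)^{2} = \left(\frac{-3 + 0}{-3 + 2 \cdot 0} - 100\right)^{2} = \left(\frac{1}{-3 + 0} \left(-3\right) - 100\right)^{2} = \left(\frac{1}{-3} \left(-3\right) - 100\right)^{2} = \left(\left(- \frac{1}{3}\right) \left(-3\right) - 100\right)^{2} = \left(1 - 100\right)^{2} = \left(-99\right)^{2} = 9801$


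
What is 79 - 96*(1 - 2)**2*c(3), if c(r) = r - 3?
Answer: 79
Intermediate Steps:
c(r) = -3 + r
79 - 96*(1 - 2)**2*c(3) = 79 - 96*(1 - 2)**2*(-3 + 3) = 79 - 96*(-1)**2*0 = 79 - 96*0 = 79 + 0 = 79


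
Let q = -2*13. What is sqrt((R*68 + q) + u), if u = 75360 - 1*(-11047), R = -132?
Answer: sqrt(77405) ≈ 278.22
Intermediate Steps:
u = 86407 (u = 75360 + 11047 = 86407)
q = -26
sqrt((R*68 + q) + u) = sqrt((-132*68 - 26) + 86407) = sqrt((-8976 - 26) + 86407) = sqrt(-9002 + 86407) = sqrt(77405)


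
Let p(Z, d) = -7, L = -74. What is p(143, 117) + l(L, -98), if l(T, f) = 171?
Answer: 164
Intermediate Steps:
p(143, 117) + l(L, -98) = -7 + 171 = 164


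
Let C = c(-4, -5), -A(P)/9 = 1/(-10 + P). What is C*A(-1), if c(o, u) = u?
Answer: -45/11 ≈ -4.0909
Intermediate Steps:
A(P) = -9/(-10 + P)
C = -5
C*A(-1) = -(-45)/(-10 - 1) = -(-45)/(-11) = -(-45)*(-1)/11 = -5*9/11 = -45/11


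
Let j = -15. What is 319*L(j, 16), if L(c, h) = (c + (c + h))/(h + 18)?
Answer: -2233/17 ≈ -131.35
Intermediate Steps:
L(c, h) = (h + 2*c)/(18 + h)
319*L(j, 16) = 319*((16 + 2*(-15))/(18 + 16)) = 319*((16 - 30)/34) = 319*((1/34)*(-14)) = 319*(-7/17) = -2233/17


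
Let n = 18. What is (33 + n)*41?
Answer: 2091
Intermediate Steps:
(33 + n)*41 = (33 + 18)*41 = 51*41 = 2091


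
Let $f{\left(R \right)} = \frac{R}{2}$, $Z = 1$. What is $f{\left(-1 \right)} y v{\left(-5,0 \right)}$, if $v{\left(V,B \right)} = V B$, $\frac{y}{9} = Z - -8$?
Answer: $0$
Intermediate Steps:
$f{\left(R \right)} = \frac{R}{2}$ ($f{\left(R \right)} = R \frac{1}{2} = \frac{R}{2}$)
$y = 81$ ($y = 9 \left(1 - -8\right) = 9 \left(1 + 8\right) = 9 \cdot 9 = 81$)
$v{\left(V,B \right)} = B V$
$f{\left(-1 \right)} y v{\left(-5,0 \right)} = \frac{1}{2} \left(-1\right) 81 \cdot 0 \left(-5\right) = \left(- \frac{1}{2}\right) 81 \cdot 0 = \left(- \frac{81}{2}\right) 0 = 0$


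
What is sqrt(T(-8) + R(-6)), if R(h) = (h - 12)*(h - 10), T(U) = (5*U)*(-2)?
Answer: 4*sqrt(23) ≈ 19.183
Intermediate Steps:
T(U) = -10*U
R(h) = (-12 + h)*(-10 + h)
sqrt(T(-8) + R(-6)) = sqrt(-10*(-8) + (120 + (-6)**2 - 22*(-6))) = sqrt(80 + (120 + 36 + 132)) = sqrt(80 + 288) = sqrt(368) = 4*sqrt(23)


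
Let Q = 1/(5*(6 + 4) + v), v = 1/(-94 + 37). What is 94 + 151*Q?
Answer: 276413/2849 ≈ 97.021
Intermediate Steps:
v = -1/57 (v = 1/(-57) = -1/57 ≈ -0.017544)
Q = 57/2849 (Q = 1/(5*(6 + 4) - 1/57) = 1/(5*10 - 1/57) = 1/(50 - 1/57) = 1/(2849/57) = 57/2849 ≈ 0.020007)
94 + 151*Q = 94 + 151*(57/2849) = 94 + 8607/2849 = 276413/2849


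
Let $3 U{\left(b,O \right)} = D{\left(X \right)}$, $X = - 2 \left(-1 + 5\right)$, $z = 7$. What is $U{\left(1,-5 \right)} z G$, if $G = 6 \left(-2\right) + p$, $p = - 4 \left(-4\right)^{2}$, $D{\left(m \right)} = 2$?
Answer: $- \frac{1064}{3} \approx -354.67$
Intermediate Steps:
$X = -8$ ($X = \left(-2\right) 4 = -8$)
$p = -64$ ($p = \left(-4\right) 16 = -64$)
$U{\left(b,O \right)} = \frac{2}{3}$ ($U{\left(b,O \right)} = \frac{1}{3} \cdot 2 = \frac{2}{3}$)
$G = -76$ ($G = 6 \left(-2\right) - 64 = -12 - 64 = -76$)
$U{\left(1,-5 \right)} z G = \frac{2}{3} \cdot 7 \left(-76\right) = \frac{14}{3} \left(-76\right) = - \frac{1064}{3}$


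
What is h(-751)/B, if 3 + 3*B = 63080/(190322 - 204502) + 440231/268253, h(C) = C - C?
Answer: 0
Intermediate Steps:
h(C) = 0
B = -368173438/190191377 (B = -1 + (63080/(190322 - 204502) + 440231/268253)/3 = -1 + (63080/(-14180) + 440231*(1/268253))/3 = -1 + (63080*(-1/14180) + 440231/268253)/3 = -1 + (-3154/709 + 440231/268253)/3 = -1 + (1/3)*(-533946183/190191377) = -1 - 177982061/190191377 = -368173438/190191377 ≈ -1.9358)
h(-751)/B = 0/(-368173438/190191377) = 0*(-190191377/368173438) = 0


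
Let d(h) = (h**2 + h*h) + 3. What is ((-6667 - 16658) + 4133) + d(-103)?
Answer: 2029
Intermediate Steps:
d(h) = 3 + 2*h**2 (d(h) = (h**2 + h**2) + 3 = 2*h**2 + 3 = 3 + 2*h**2)
((-6667 - 16658) + 4133) + d(-103) = ((-6667 - 16658) + 4133) + (3 + 2*(-103)**2) = (-23325 + 4133) + (3 + 2*10609) = -19192 + (3 + 21218) = -19192 + 21221 = 2029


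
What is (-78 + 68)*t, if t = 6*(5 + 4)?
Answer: -540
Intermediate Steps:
t = 54 (t = 6*9 = 54)
(-78 + 68)*t = (-78 + 68)*54 = -10*54 = -540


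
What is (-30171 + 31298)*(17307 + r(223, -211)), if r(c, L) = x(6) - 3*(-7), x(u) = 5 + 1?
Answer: 19535418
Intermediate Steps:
x(u) = 6
r(c, L) = 27 (r(c, L) = 6 - 3*(-7) = 6 + 21 = 27)
(-30171 + 31298)*(17307 + r(223, -211)) = (-30171 + 31298)*(17307 + 27) = 1127*17334 = 19535418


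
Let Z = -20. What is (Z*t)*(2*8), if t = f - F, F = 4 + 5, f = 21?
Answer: -3840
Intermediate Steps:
F = 9
t = 12 (t = 21 - 1*9 = 21 - 9 = 12)
(Z*t)*(2*8) = (-20*12)*(2*8) = -240*16 = -3840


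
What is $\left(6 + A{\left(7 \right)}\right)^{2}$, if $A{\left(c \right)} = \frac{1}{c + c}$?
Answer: $\frac{7225}{196} \approx 36.862$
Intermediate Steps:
$A{\left(c \right)} = \frac{1}{2 c}$
$\left(6 + A{\left(7 \right)}\right)^{2} = \left(6 + \frac{1}{2 \cdot 7}\right)^{2} = \left(6 + \frac{1}{2} \cdot \frac{1}{7}\right)^{2} = \left(6 + \frac{1}{14}\right)^{2} = \left(\frac{85}{14}\right)^{2} = \frac{7225}{196}$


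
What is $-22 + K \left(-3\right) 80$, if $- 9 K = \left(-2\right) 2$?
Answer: $- \frac{386}{3} \approx -128.67$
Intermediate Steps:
$K = \frac{4}{9}$ ($K = - \frac{\left(-2\right) 2}{9} = \left(- \frac{1}{9}\right) \left(-4\right) = \frac{4}{9} \approx 0.44444$)
$-22 + K \left(-3\right) 80 = -22 + \frac{4}{9} \left(-3\right) 80 = -22 - \frac{320}{3} = - \frac{386}{3}$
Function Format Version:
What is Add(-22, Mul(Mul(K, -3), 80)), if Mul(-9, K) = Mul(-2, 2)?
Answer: Rational(-386, 3) ≈ -128.67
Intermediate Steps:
K = Rational(4, 9) (K = Mul(Rational(-1, 9), Mul(-2, 2)) = Mul(Rational(-1, 9), -4) = Rational(4, 9) ≈ 0.44444)
Add(-22, Mul(Mul(K, -3), 80)) = Add(-22, Mul(Mul(Rational(4, 9), -3), 80)) = Add(-22, Mul(Rational(-4, 3), 80)) = Add(-22, Rational(-320, 3)) = Rational(-386, 3)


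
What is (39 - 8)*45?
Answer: 1395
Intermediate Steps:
(39 - 8)*45 = 31*45 = 1395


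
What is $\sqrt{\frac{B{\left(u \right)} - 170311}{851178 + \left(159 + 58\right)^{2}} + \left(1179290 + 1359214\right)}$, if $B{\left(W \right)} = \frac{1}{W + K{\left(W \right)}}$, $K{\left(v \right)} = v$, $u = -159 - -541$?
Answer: $\frac{\sqrt{298892787759109402007953}}{343137994} \approx 1593.3$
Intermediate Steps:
$u = 382$ ($u = -159 + 541 = 382$)
$B{\left(W \right)} = \frac{1}{2 W}$ ($B{\left(W \right)} = \frac{1}{W + W} = \frac{1}{2 W}$)
$\sqrt{\frac{B{\left(u \right)} - 170311}{851178 + \left(159 + 58\right)^{2}} + \left(1179290 + 1359214\right)} = \sqrt{\frac{\frac{1}{2 \cdot 382} - 170311}{851178 + \left(159 + 58\right)^{2}} + \left(1179290 + 1359214\right)} = \sqrt{\frac{\frac{1}{2} \cdot \frac{1}{382} - 170311}{851178 + 217^{2}} + 2538504} = \sqrt{\frac{\frac{1}{764} - 170311}{851178 + 47089} + 2538504} = \sqrt{- \frac{130117603}{764 \cdot 898267} + 2538504} = \sqrt{\left(- \frac{130117603}{764}\right) \frac{1}{898267} + 2538504} = \sqrt{- \frac{130117603}{686275988} + 2538504} = \sqrt{\frac{1742114210524349}{686275988}} = \frac{\sqrt{298892787759109402007953}}{343137994}$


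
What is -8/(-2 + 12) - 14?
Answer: -74/5 ≈ -14.800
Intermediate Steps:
-8/(-2 + 12) - 14 = -8/10 - 14 = (⅒)*(-8) - 14 = -⅘ - 14 = -74/5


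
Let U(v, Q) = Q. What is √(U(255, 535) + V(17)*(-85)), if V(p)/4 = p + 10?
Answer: I*√8645 ≈ 92.979*I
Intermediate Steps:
V(p) = 40 + 4*p (V(p) = 4*(p + 10) = 4*(10 + p) = 40 + 4*p)
√(U(255, 535) + V(17)*(-85)) = √(535 + (40 + 4*17)*(-85)) = √(535 + (40 + 68)*(-85)) = √(535 + 108*(-85)) = √(535 - 9180) = √(-8645) = I*√8645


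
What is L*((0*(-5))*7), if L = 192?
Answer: 0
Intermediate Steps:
L*((0*(-5))*7) = 192*((0*(-5))*7) = 192*(0*7) = 192*0 = 0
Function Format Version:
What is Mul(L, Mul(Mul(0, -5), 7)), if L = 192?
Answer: 0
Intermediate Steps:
Mul(L, Mul(Mul(0, -5), 7)) = Mul(192, Mul(Mul(0, -5), 7)) = Mul(192, Mul(0, 7)) = Mul(192, 0) = 0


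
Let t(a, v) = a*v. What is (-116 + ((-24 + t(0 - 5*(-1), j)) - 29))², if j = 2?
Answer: 25281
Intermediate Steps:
(-116 + ((-24 + t(0 - 5*(-1), j)) - 29))² = (-116 + ((-24 + (0 - 5*(-1))*2) - 29))² = (-116 + ((-24 + (0 + 5)*2) - 29))² = (-116 + ((-24 + 5*2) - 29))² = (-116 + ((-24 + 10) - 29))² = (-116 + (-14 - 29))² = (-116 - 43)² = (-159)² = 25281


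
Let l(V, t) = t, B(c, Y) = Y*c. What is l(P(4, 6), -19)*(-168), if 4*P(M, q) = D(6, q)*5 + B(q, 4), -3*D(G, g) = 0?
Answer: 3192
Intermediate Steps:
D(G, g) = 0 (D(G, g) = -1/3*0 = 0)
P(M, q) = q (P(M, q) = (0*5 + 4*q)/4 = (0 + 4*q)/4 = (4*q)/4 = q)
l(P(4, 6), -19)*(-168) = -19*(-168) = 3192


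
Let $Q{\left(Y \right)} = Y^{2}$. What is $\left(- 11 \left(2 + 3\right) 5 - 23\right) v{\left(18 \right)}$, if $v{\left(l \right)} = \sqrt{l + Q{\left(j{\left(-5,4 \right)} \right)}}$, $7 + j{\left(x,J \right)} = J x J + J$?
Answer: $- 298 \sqrt{6907} \approx -24766.0$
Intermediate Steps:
$j{\left(x,J \right)} = -7 + J + x J^{2}$ ($j{\left(x,J \right)} = -7 + \left(J x J + J\right) = -7 + \left(x J^{2} + J\right) = -7 + \left(J + x J^{2}\right) = -7 + J + x J^{2}$)
$v{\left(l \right)} = \sqrt{6889 + l}$ ($v{\left(l \right)} = \sqrt{l + \left(-7 + 4 - 5 \cdot 4^{2}\right)^{2}} = \sqrt{l + \left(-7 + 4 - 80\right)^{2}} = \sqrt{l + \left(-83\right)^{2}} = \sqrt{l + 6889} = \sqrt{6889 + l}$)
$\left(- 11 \left(2 + 3\right) 5 - 23\right) v{\left(18 \right)} = \left(- 11 \left(2 + 3\right) 5 - 23\right) \sqrt{6889 + 18} = \left(- 11 \cdot 5 \cdot 5 - 23\right) \sqrt{6907} = \left(\left(-11\right) 25 - 23\right) \sqrt{6907} = \left(-275 - 23\right) \sqrt{6907} = - 298 \sqrt{6907}$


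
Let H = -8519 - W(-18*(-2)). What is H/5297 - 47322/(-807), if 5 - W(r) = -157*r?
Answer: 79741534/1424893 ≈ 55.963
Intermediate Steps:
W(r) = 5 + 157*r (W(r) = 5 - (-157)*r = 5 + 157*r)
H = -14176 (H = -8519 - (5 + 157*(-18*(-2))) = -8519 - (5 + 157*36) = -8519 - (5 + 5652) = -8519 - 1*5657 = -8519 - 5657 = -14176)
H/5297 - 47322/(-807) = -14176/5297 - 47322/(-807) = -14176*1/5297 - 47322*(-1/807) = -14176/5297 + 15774/269 = 79741534/1424893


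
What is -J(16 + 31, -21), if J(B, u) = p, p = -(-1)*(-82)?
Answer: 82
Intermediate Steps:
p = -82 (p = -1*82 = -82)
J(B, u) = -82
-J(16 + 31, -21) = -1*(-82) = 82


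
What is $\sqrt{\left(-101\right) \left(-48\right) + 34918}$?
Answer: $\sqrt{39766} \approx 199.41$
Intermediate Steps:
$\sqrt{\left(-101\right) \left(-48\right) + 34918} = \sqrt{4848 + 34918} = \sqrt{39766}$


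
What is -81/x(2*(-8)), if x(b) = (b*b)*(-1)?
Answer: 81/256 ≈ 0.31641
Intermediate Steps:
x(b) = -b² (x(b) = b²*(-1) = -b²)
-81/x(2*(-8)) = -81/((-(2*(-8))²)) = -81/((-1*(-16)²)) = -81/((-1*256)) = -81/(-256) = -81*(-1/256) = 81/256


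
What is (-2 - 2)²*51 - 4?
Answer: 812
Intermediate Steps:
(-2 - 2)²*51 - 4 = (-4)²*51 - 4 = 16*51 - 4 = 816 - 4 = 812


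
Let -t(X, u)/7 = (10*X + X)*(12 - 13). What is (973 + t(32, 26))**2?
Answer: 11812969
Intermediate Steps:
t(X, u) = 77*X (t(X, u) = -7*(10*X + X)*(12 - 13) = -7*11*X*(-1) = -(-77)*X = 77*X)
(973 + t(32, 26))**2 = (973 + 77*32)**2 = (973 + 2464)**2 = 3437**2 = 11812969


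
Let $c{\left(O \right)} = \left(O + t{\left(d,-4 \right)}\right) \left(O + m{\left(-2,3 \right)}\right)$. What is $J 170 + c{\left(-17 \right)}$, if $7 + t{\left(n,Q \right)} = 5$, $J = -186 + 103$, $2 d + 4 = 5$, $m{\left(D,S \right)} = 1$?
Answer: $-13806$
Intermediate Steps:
$d = \frac{1}{2}$ ($d = -2 + \frac{1}{2} \cdot 5 = -2 + \frac{5}{2} = \frac{1}{2} \approx 0.5$)
$J = -83$
$t{\left(n,Q \right)} = -2$ ($t{\left(n,Q \right)} = -7 + 5 = -2$)
$c{\left(O \right)} = \left(1 + O\right) \left(-2 + O\right)$ ($c{\left(O \right)} = \left(O - 2\right) \left(O + 1\right) = \left(-2 + O\right) \left(1 + O\right) = \left(1 + O\right) \left(-2 + O\right)$)
$J 170 + c{\left(-17 \right)} = \left(-83\right) 170 - \left(-15 - 289\right) = -14110 + \left(-2 + 289 + 17\right) = -14110 + 304 = -13806$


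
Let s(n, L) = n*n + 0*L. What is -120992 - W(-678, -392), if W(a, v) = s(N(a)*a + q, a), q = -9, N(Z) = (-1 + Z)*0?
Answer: -121073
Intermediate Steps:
N(Z) = 0
s(n, L) = n**2 (s(n, L) = n**2 + 0 = n**2)
W(a, v) = 81 (W(a, v) = (0*a - 9)**2 = (0 - 9)**2 = (-9)**2 = 81)
-120992 - W(-678, -392) = -120992 - 1*81 = -120992 - 81 = -121073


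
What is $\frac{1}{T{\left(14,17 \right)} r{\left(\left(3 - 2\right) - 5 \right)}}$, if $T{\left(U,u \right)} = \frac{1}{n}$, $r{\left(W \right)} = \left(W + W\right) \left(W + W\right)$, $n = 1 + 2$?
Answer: $\frac{3}{64} \approx 0.046875$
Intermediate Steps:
$n = 3$
$r{\left(W \right)} = 4 W^{2}$ ($r{\left(W \right)} = 2 W 2 W = 4 W^{2}$)
$T{\left(U,u \right)} = \frac{1}{3}$
$\frac{1}{T{\left(14,17 \right)} r{\left(\left(3 - 2\right) - 5 \right)}} = \frac{1}{\frac{1}{3} \cdot 4 \left(\left(3 - 2\right) - 5\right)^{2}} = \frac{1}{\frac{1}{3} \cdot 4 \left(1 - 5\right)^{2}} = \frac{1}{\frac{1}{3} \cdot 4 \left(-4\right)^{2}} = \frac{1}{\frac{1}{3} \cdot 4 \cdot 16} = \frac{1}{\frac{1}{3} \cdot 64} = \frac{1}{\frac{64}{3}} = \frac{3}{64}$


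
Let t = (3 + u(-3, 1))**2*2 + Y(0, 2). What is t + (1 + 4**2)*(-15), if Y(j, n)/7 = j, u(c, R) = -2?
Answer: -253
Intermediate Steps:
Y(j, n) = 7*j
t = 2 (t = (3 - 2)**2*2 + 7*0 = 1**2*2 + 0 = 1*2 + 0 = 2 + 0 = 2)
t + (1 + 4**2)*(-15) = 2 + (1 + 4**2)*(-15) = 2 + (1 + 16)*(-15) = 2 + 17*(-15) = 2 - 255 = -253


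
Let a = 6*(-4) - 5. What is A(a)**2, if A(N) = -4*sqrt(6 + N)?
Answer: -368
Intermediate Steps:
a = -29 (a = -24 - 5 = -29)
A(a)**2 = (-4*sqrt(6 - 29))**2 = (-4*I*sqrt(23))**2 = -368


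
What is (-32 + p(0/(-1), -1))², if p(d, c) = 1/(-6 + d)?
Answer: 37249/36 ≈ 1034.7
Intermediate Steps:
(-32 + p(0/(-1), -1))² = (-32 + 1/(-6 + 0/(-1)))² = (-32 + 1/(-6 + 0*(-1)))² = (-32 + 1/(-6 + 0))² = (-32 + 1/(-6))² = (-32 - ⅙)² = (-193/6)² = 37249/36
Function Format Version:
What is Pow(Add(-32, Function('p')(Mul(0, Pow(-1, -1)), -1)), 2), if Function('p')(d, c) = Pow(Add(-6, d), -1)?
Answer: Rational(37249, 36) ≈ 1034.7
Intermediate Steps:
Pow(Add(-32, Function('p')(Mul(0, Pow(-1, -1)), -1)), 2) = Pow(Add(-32, Pow(Add(-6, Mul(0, Pow(-1, -1))), -1)), 2) = Pow(Add(-32, Pow(Add(-6, Mul(0, -1)), -1)), 2) = Pow(Add(-32, Pow(Add(-6, 0), -1)), 2) = Pow(Add(-32, Pow(-6, -1)), 2) = Pow(Add(-32, Rational(-1, 6)), 2) = Pow(Rational(-193, 6), 2) = Rational(37249, 36)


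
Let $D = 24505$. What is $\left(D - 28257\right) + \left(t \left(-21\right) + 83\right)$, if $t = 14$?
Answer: $-3963$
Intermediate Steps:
$\left(D - 28257\right) + \left(t \left(-21\right) + 83\right) = \left(24505 - 28257\right) + \left(14 \left(-21\right) + 83\right) = -3752 + \left(-294 + 83\right) = -3752 - 211 = -3963$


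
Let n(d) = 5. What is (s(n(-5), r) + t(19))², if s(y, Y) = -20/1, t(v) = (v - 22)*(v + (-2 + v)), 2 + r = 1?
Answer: 16384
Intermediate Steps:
r = -1 (r = -2 + 1 = -1)
t(v) = (-22 + v)*(-2 + 2*v)
s(y, Y) = -20 (s(y, Y) = -20*1 = -20)
(s(n(-5), r) + t(19))² = (-20 + (44 - 46*19 + 2*19²))² = (-20 + (44 - 874 + 2*361))² = (-20 + (44 - 874 + 722))² = (-20 - 108)² = (-128)² = 16384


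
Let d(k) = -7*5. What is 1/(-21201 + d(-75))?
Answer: -1/21236 ≈ -4.7090e-5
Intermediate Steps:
d(k) = -35
1/(-21201 + d(-75)) = 1/(-21201 - 35) = 1/(-21236) = -1/21236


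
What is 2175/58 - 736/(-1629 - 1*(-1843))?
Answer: 7289/214 ≈ 34.061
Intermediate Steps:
2175/58 - 736/(-1629 - 1*(-1843)) = 2175*(1/58) - 736/(-1629 + 1843) = 75/2 - 736/214 = 75/2 - 736*1/214 = 75/2 - 368/107 = 7289/214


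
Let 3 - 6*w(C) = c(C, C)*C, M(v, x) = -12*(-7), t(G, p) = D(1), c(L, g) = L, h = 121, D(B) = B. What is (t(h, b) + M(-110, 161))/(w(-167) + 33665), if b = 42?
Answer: 255/87052 ≈ 0.0029293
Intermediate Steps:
t(G, p) = 1
M(v, x) = 84
w(C) = ½ - C²/6 (w(C) = ½ - C*C/6 = ½ - C²/6)
(t(h, b) + M(-110, 161))/(w(-167) + 33665) = (1 + 84)/((½ - ⅙*(-167)²) + 33665) = 85/((½ - ⅙*27889) + 33665) = 85/((½ - 27889/6) + 33665) = 85/(-13943/3 + 33665) = 85/(87052/3) = 85*(3/87052) = 255/87052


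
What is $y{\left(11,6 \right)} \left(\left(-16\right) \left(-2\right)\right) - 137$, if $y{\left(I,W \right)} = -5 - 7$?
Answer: $-521$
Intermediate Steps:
$y{\left(I,W \right)} = -12$ ($y{\left(I,W \right)} = -5 - 7 = -12$)
$y{\left(11,6 \right)} \left(\left(-16\right) \left(-2\right)\right) - 137 = - 12 \left(\left(-16\right) \left(-2\right)\right) - 137 = \left(-12\right) 32 - 137 = -384 - 137 = -521$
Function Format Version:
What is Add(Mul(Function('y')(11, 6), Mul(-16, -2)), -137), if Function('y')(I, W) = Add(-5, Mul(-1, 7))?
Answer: -521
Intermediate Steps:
Function('y')(I, W) = -12 (Function('y')(I, W) = Add(-5, -7) = -12)
Add(Mul(Function('y')(11, 6), Mul(-16, -2)), -137) = Add(Mul(-12, Mul(-16, -2)), -137) = Add(Mul(-12, 32), -137) = Add(-384, -137) = -521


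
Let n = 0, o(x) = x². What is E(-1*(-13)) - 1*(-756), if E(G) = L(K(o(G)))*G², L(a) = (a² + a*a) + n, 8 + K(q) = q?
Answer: 8762054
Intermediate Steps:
K(q) = -8 + q
L(a) = 2*a² (L(a) = (a² + a*a) + 0 = (a² + a²) + 0 = 2*a² + 0 = 2*a²)
E(G) = 2*G²*(-8 + G²)² (E(G) = (2*(-8 + G²)²)*G² = 2*G²*(-8 + G²)²)
E(-1*(-13)) - 1*(-756) = 2*(-1*(-13))²*(-8 + (-1*(-13))²)² - 1*(-756) = 2*13²*(-8 + 13²)² + 756 = 2*169*(-8 + 169)² + 756 = 2*169*161² + 756 = 2*169*25921 + 756 = 8761298 + 756 = 8762054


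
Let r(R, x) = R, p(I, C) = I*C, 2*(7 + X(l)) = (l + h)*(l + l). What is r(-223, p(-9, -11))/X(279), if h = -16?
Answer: -223/73370 ≈ -0.0030394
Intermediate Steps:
X(l) = -7 + l*(-16 + l) (X(l) = -7 + ((l - 16)*(l + l))/2 = -7 + ((-16 + l)*(2*l))/2 = -7 + (2*l*(-16 + l))/2 = -7 + l*(-16 + l))
p(I, C) = C*I
r(-223, p(-9, -11))/X(279) = -223/(-7 + 279**2 - 16*279) = -223/(-7 + 77841 - 4464) = -223/73370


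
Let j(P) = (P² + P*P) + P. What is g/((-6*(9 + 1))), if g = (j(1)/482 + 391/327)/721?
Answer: -189443/6818381640 ≈ -2.7784e-5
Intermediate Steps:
j(P) = P + 2*P² (j(P) = (P² + P²) + P = 2*P² + P = P + 2*P²)
g = 189443/113639694 (g = ((1*(1 + 2*1))/482 + 391/327)/721 = ((1*(1 + 2))*(1/482) + 391*(1/327))*(1/721) = ((1*3)*(1/482) + 391/327)*(1/721) = (3*(1/482) + 391/327)*(1/721) = (3/482 + 391/327)*(1/721) = (189443/157614)*(1/721) = 189443/113639694 ≈ 0.0016670)
g/((-6*(9 + 1))) = 189443/(113639694*((-6*(9 + 1)))) = 189443/(113639694*((-6*10))) = (189443/113639694)/(-60) = (189443/113639694)*(-1/60) = -189443/6818381640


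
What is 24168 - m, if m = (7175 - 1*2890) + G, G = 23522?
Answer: -3639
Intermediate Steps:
m = 27807 (m = (7175 - 1*2890) + 23522 = (7175 - 2890) + 23522 = 4285 + 23522 = 27807)
24168 - m = 24168 - 1*27807 = 24168 - 27807 = -3639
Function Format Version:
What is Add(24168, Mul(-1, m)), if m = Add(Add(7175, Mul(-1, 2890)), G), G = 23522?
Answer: -3639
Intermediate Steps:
m = 27807 (m = Add(Add(7175, Mul(-1, 2890)), 23522) = Add(Add(7175, -2890), 23522) = Add(4285, 23522) = 27807)
Add(24168, Mul(-1, m)) = Add(24168, Mul(-1, 27807)) = Add(24168, -27807) = -3639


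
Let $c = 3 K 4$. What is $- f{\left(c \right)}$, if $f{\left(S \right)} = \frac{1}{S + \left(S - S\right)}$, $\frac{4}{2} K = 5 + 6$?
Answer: $- \frac{1}{66} \approx -0.015152$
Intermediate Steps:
$K = \frac{11}{2}$ ($K = \frac{5 + 6}{2} = \frac{1}{2} \cdot 11 = \frac{11}{2} \approx 5.5$)
$c = 66$ ($c = 3 \cdot \frac{11}{2} \cdot 4 = \frac{33}{2} \cdot 4 = 66$)
$f{\left(S \right)} = \frac{1}{S}$ ($f{\left(S \right)} = \frac{1}{S + 0} = \frac{1}{S}$)
$- f{\left(c \right)} = - \frac{1}{66}$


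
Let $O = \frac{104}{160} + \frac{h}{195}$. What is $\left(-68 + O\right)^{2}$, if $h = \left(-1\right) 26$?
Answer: $\frac{16394401}{3600} \approx 4554.0$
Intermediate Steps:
$h = -26$
$O = \frac{31}{60}$ ($O = \frac{104}{160} - \frac{26}{195} = 104 \cdot \frac{1}{160} - \frac{2}{15} = \frac{13}{20} - \frac{2}{15} = \frac{31}{60} \approx 0.51667$)
$\left(-68 + O\right)^{2} = \left(-68 + \frac{31}{60}\right)^{2} = \left(- \frac{4049}{60}\right)^{2} = \frac{16394401}{3600}$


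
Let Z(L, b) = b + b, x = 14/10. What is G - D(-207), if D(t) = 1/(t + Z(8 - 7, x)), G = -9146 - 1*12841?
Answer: -22448722/1021 ≈ -21987.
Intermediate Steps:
x = 7/5 (x = 14*(⅒) = 7/5 ≈ 1.4000)
G = -21987 (G = -9146 - 12841 = -21987)
Z(L, b) = 2*b
D(t) = 1/(14/5 + t) (D(t) = 1/(t + 2*(7/5)) = 1/(t + 14/5) = 1/(14/5 + t))
G - D(-207) = -21987 - 5/(14 + 5*(-207)) = -21987 - 5/(14 - 1035) = -21987 - 5/(-1021) = -21987 - 5*(-1)/1021 = -21987 - 1*(-5/1021) = -21987 + 5/1021 = -22448722/1021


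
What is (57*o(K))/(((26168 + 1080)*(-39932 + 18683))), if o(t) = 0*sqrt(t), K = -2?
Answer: 0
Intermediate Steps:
o(t) = 0
(57*o(K))/(((26168 + 1080)*(-39932 + 18683))) = (57*0)/(((26168 + 1080)*(-39932 + 18683))) = 0/((27248*(-21249))) = 0/(-578992752) = 0*(-1/578992752) = 0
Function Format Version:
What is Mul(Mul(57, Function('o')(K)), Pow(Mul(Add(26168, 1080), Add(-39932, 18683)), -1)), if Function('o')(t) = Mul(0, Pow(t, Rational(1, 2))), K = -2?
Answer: 0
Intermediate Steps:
Function('o')(t) = 0
Mul(Mul(57, Function('o')(K)), Pow(Mul(Add(26168, 1080), Add(-39932, 18683)), -1)) = Mul(Mul(57, 0), Pow(Mul(Add(26168, 1080), Add(-39932, 18683)), -1)) = Mul(0, Pow(Mul(27248, -21249), -1)) = Mul(0, Pow(-578992752, -1)) = Mul(0, Rational(-1, 578992752)) = 0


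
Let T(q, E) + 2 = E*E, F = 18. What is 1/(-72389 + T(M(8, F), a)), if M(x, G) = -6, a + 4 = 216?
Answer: -1/27447 ≈ -3.6434e-5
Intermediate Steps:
a = 212 (a = -4 + 216 = 212)
T(q, E) = -2 + E**2 (T(q, E) = -2 + E*E = -2 + E**2)
1/(-72389 + T(M(8, F), a)) = 1/(-72389 + (-2 + 212**2)) = 1/(-72389 + (-2 + 44944)) = 1/(-72389 + 44942) = 1/(-27447) = -1/27447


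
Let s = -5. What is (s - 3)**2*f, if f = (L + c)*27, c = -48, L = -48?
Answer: -165888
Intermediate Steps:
f = -2592 (f = (-48 - 48)*27 = -96*27 = -2592)
(s - 3)**2*f = (-5 - 3)**2*(-2592) = (-8)**2*(-2592) = 64*(-2592) = -165888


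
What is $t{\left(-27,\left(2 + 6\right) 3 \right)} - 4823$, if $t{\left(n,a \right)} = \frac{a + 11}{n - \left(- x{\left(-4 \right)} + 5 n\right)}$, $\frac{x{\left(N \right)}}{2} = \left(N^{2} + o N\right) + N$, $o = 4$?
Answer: $- \frac{96453}{20} \approx -4822.6$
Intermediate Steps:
$x{\left(N \right)} = 2 N^{2} + 10 N$ ($x{\left(N \right)} = 2 \left(\left(N^{2} + 4 N\right) + N\right) = 2 \left(N^{2} + 5 N\right) = 2 N^{2} + 10 N$)
$t{\left(n,a \right)} = \frac{11 + a}{-8 - 4 n}$ ($t{\left(n,a \right)} = \frac{a + 11}{n - \left(5 n + 8 \left(5 - 4\right)\right)} = \frac{11 + a}{n - \left(8 + 5 n\right)} = \frac{11 + a}{-8 - 4 n}$)
$t{\left(-27,\left(2 + 6\right) 3 \right)} - 4823 = \frac{-11 - \left(2 + 6\right) 3}{4 \left(2 - 27\right)} - 4823 = \frac{-11 - 8 \cdot 3}{4 \left(-25\right)} - 4823 = \frac{1}{4} \left(- \frac{1}{25}\right) \left(-11 - 24\right) - 4823 = \frac{1}{4} \left(- \frac{1}{25}\right) \left(-35\right) - 4823 = \frac{7}{20} - 4823 = - \frac{96453}{20}$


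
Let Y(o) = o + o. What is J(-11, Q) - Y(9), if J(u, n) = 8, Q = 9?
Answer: -10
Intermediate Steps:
Y(o) = 2*o
J(-11, Q) - Y(9) = 8 - 2*9 = 8 - 1*18 = 8 - 18 = -10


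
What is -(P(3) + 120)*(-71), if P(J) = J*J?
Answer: 9159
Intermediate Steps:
P(J) = J²
-(P(3) + 120)*(-71) = -(3² + 120)*(-71) = -(9 + 120)*(-71) = -129*(-71) = -1*(-9159) = 9159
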